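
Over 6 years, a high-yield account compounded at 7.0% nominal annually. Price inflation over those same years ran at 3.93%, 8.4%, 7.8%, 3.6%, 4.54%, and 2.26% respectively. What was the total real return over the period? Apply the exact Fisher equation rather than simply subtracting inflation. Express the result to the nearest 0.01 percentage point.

11.57%

Cumulative inflation factor: 1.0393 × 1.084 × 1.078 × 1.036 × 1.0454 × 1.0226 ≈ 1.34505.
Nominal growth factor: 1.50073. Real growth factor = 1.50073 / 1.34505 ≈ 1.11575.
Total real return ≈ 11.5747%.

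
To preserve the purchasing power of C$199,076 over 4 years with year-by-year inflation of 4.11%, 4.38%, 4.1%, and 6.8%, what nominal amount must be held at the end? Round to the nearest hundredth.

C$240,519.69

Cumulative price-level factor: 1.0411 × 1.0438 × 1.041 × 1.068 ≈ 1.2081802197.
Multiplying C$199,076 by the price-level factor gives the future nominal sum.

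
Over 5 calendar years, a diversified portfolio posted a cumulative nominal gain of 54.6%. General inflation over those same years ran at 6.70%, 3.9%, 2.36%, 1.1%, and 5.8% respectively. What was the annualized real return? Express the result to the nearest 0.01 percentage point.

4.96%

Cumulative inflation factor: 1.0670 × 1.039 × 1.0236 × 1.011 × 1.058 ≈ 1.21380.
Nominal growth factor: 1.54600. Real growth factor = 1.54600 / 1.21380 ≈ 1.27369.
Annualized: 1.27369^(1/5) − 1 ≈ 0.04957.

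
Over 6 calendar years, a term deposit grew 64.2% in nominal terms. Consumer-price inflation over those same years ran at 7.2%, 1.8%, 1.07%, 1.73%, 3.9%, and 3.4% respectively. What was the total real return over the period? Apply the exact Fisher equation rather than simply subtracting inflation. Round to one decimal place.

Cumulative inflation factor: 1.072 × 1.018 × 1.0107 × 1.0173 × 1.039 × 1.034 ≈ 1.20545.
Nominal growth factor: 1.64200. Real growth factor = 1.64200 / 1.20545 ≈ 1.36214.
Total real return ≈ 36.2145%.

36.2%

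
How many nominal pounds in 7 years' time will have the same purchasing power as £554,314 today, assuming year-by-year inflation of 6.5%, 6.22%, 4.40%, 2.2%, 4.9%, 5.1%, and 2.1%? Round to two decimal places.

£753,125.05

Cumulative price-level factor: 1.065 × 1.0622 × 1.0440 × 1.022 × 1.049 × 1.051 × 1.021 ≈ 1.3586614266.
The nominal amount required is £554,314 scaled up by that factor.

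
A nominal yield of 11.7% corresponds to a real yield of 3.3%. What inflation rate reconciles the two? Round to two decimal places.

8.13%

From (1+r_nom) = (1+r_real)(1+π), we get 1+π = (1 + 11.7%)/(1 + 3.3%) = 1.117/1.033 ≈ 1.08132.
So π ≈ 8.1317%.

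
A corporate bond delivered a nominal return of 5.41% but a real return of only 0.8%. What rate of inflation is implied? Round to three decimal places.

From (1+r_nom) = (1+r_real)(1+π), we get 1+π = (1 + 5.41%)/(1 + 0.8%) = 1.0541/1.008 ≈ 1.04573.
So π ≈ 4.5734%.

4.573%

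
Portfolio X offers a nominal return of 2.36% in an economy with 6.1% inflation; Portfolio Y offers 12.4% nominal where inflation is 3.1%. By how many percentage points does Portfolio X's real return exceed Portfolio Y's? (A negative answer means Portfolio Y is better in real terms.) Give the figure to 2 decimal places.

Portfolio X real return: 1.0236/1.061 − 1 = -3.525%.
Portfolio Y real return: 1.124/1.031 − 1 = 9.020%.
Difference: -3.525 − 9.020 = -12.545 pp.

-12.55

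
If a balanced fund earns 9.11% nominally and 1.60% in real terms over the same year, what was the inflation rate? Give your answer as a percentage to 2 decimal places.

From (1+r_nom) = (1+r_real)(1+π), we get 1+π = (1 + 9.11%)/(1 + 1.60%) = 1.0911/1.0160 ≈ 1.07392.
So π ≈ 7.3917%.

7.39%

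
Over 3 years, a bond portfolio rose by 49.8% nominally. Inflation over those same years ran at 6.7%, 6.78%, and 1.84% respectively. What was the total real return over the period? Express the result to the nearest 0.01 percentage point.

29.10%

Cumulative inflation factor: 1.067 × 1.0678 × 1.0184 ≈ 1.16031.
Nominal growth factor: 1.49800. Real growth factor = 1.49800 / 1.16031 ≈ 1.29104.
Total real return ≈ 29.1038%.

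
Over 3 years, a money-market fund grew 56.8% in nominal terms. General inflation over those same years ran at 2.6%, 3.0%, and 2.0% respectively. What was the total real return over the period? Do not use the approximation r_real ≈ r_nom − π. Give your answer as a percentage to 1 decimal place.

Cumulative inflation factor: 1.026 × 1.030 × 1.020 ≈ 1.07792.
Nominal growth factor: 1.56800. Real growth factor = 1.56800 / 1.07792 ≈ 1.45466.
Total real return ≈ 45.4659%.

45.5%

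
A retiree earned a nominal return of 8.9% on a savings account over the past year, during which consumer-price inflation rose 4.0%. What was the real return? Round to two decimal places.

4.71%

Real return via the Fisher equation: (1 + 8.9%)/(1 + 4.0%) − 1 = 1.089/1.040 − 1 ≈ 0.04712.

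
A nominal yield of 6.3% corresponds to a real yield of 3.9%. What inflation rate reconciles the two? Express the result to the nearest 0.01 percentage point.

From (1+r_nom) = (1+r_real)(1+π), we get 1+π = (1 + 6.3%)/(1 + 3.9%) = 1.063/1.039 ≈ 1.02310.
So π ≈ 2.3099%.

2.31%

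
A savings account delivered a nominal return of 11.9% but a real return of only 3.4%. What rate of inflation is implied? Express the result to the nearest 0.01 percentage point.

From (1+r_nom) = (1+r_real)(1+π), we get 1+π = (1 + 11.9%)/(1 + 3.4%) = 1.119/1.034 ≈ 1.08221.
So π ≈ 8.2205%.

8.22%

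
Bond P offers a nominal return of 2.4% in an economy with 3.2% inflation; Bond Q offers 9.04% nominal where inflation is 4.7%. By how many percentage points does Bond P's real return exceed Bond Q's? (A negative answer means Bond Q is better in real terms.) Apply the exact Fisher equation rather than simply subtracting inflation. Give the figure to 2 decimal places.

-4.92

Bond P real return: 1.024/1.032 − 1 = -0.775%.
Bond Q real return: 1.0904/1.047 − 1 = 4.145%.
Difference: -0.775 − 4.145 = -4.920 pp.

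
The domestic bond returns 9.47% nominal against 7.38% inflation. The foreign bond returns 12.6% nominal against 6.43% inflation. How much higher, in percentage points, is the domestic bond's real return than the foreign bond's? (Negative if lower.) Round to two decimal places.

-3.85

The domestic bond real return: 1.0947/1.0738 − 1 = 1.946%.
The foreign bond real return: 1.126/1.0643 − 1 = 5.797%.
Difference: 1.946 − 5.797 = -3.851 pp.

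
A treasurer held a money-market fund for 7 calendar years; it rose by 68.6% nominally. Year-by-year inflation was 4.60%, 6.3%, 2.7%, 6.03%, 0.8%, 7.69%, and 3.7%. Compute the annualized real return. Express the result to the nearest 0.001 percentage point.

3.085%

Cumulative inflation factor: 1.0460 × 1.063 × 1.027 × 1.0603 × 1.008 × 1.0769 × 1.037 ≈ 1.36295.
Nominal growth factor: 1.68600. Real growth factor = 1.68600 / 1.36295 ≈ 1.23703.
Annualized: 1.23703^(1/7) − 1 ≈ 0.03085.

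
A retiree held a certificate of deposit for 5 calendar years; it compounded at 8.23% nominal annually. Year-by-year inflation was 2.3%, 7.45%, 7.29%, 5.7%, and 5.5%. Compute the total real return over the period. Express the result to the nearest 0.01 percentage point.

12.92%

Cumulative inflation factor: 1.023 × 1.0745 × 1.0729 × 1.057 × 1.055 ≈ 1.31513.
Nominal growth factor: 1.48504. Real growth factor = 1.48504 / 1.31513 ≈ 1.12920.
Total real return ≈ 12.9197%.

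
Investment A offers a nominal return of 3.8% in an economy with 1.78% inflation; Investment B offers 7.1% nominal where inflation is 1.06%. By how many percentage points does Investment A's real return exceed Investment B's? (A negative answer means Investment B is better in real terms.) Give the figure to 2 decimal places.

-3.99

Investment A real return: 1.038/1.0178 − 1 = 1.985%.
Investment B real return: 1.071/1.0106 − 1 = 5.977%.
Difference: 1.985 − 5.977 = -3.992 pp.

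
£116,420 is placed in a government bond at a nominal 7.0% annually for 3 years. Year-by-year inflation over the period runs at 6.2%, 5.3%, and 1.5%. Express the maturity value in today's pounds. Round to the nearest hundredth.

£125,649.28

Nominal value at maturity: £116,420 × (1 + 7.0%)^3 ≈ £142,619.51.
Price-level factor over 3 years: 1.062 × 1.053 × 1.015 = 1.13506029.
The maturity value deflated by that factor is the answer in today's purchasing power.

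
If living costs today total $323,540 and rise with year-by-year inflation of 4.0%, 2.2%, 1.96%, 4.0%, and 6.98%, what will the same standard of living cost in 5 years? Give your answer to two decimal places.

Cumulative price-level factor: 1.040 × 1.022 × 1.0196 × 1.040 × 1.0698 ≈ 1.2057297999.
Multiplying $323,540 by the price-level factor gives the future nominal sum.

$390,101.82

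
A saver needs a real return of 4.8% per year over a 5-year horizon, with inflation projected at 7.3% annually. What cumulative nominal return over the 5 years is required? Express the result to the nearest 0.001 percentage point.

Required annual nominal rate: (1+4.8%)(1+7.3%) − 1 = 12.4504%.
Cumulative over 5 years: (1 + 0.124504)^5 − 1 ≈ 0.79806.

79.806%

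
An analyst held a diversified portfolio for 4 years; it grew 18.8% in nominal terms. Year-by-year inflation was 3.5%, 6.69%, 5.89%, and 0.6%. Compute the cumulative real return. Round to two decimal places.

0.99%

Cumulative inflation factor: 1.035 × 1.0669 × 1.0589 × 1.006 ≈ 1.17630.
Nominal growth factor: 1.18800. Real growth factor = 1.18800 / 1.17630 ≈ 1.00995.
Total real return ≈ 0.9949%.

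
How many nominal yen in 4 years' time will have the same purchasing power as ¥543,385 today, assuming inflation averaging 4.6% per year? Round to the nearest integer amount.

Cumulative price-level factor: (1+4.6%)^4 ≈ 1.1970898215.
The nominal amount required is ¥543,385 scaled up by that factor.

¥650,481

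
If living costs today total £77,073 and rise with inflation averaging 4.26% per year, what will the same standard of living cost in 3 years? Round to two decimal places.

Cumulative price-level factor: (1+4.26%)^3 ≈ 1.1333215888.
The nominal amount required is £77,073 scaled up by that factor.

£87,348.49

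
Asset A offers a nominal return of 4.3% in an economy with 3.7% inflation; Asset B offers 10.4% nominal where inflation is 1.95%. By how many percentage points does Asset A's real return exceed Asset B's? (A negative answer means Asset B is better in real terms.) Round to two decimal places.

Asset A real return: 1.043/1.037 − 1 = 0.579%.
Asset B real return: 1.104/1.0195 − 1 = 8.288%.
Difference: 0.579 − 8.288 = -7.709 pp.

-7.71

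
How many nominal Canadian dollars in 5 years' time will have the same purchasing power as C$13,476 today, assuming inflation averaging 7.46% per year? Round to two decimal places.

Cumulative price-level factor: (1+7.46%)^5 ≈ 1.4329603748.
The nominal amount required is C$13,476 scaled up by that factor.

C$19,310.57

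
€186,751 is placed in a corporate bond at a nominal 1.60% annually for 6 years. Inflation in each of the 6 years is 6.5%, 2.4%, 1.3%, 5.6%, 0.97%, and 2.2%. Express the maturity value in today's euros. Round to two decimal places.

Nominal value at maturity: €186,751 × (1 + 1.60%)^6 ≈ €205,411.70.
Price-level factor over 6 years: 1.065 × 1.024 × 1.013 × 1.056 × 1.0097 × 1.022 ≈ 1.2038328221.
Dividing the nominal maturity value by the price-level factor gives the value in today's money.

€170,631.42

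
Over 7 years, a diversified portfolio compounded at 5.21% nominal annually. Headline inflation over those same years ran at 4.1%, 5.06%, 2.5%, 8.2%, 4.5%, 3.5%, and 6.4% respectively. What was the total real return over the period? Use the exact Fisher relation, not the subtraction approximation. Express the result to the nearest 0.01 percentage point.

Cumulative inflation factor: 1.041 × 1.0506 × 1.025 × 1.082 × 1.045 × 1.035 × 1.064 ≈ 1.39585.
Nominal growth factor: 1.42692. Real growth factor = 1.42692 / 1.39585 ≈ 1.02226.
Total real return ≈ 2.2261%.

2.23%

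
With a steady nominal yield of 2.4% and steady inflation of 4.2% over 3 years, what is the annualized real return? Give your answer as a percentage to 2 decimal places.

With constant rates the annual real return is the same each year: (1+2.4%)/(1+4.2%) − 1 = -0.01727.

-1.73%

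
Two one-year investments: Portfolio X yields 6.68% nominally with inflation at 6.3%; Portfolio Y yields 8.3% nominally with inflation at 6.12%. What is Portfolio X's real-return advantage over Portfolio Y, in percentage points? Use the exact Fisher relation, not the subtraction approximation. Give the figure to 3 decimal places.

-1.697

Portfolio X real return: 1.0668/1.063 − 1 = 0.3575%.
Portfolio Y real return: 1.083/1.0612 − 1 = 2.0543%.
Difference: 0.3575 − 2.0543 = -1.6968 pp.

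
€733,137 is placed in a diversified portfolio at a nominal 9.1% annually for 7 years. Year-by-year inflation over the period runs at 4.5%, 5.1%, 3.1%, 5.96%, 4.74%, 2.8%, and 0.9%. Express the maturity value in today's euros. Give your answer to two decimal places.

Nominal value at maturity: €733,137 × (1 + 9.1%)^7 ≈ €1,348,833.65.
Price-level factor over 7 years: 1.045 × 1.051 × 1.031 × 1.0596 × 1.0474 × 1.028 × 1.009 ≈ 1.3035163168.
The maturity value deflated by that factor is the answer in today's purchasing power.

€1,034,765.45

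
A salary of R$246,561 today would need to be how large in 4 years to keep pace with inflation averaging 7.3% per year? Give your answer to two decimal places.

Cumulative price-level factor: (1+7.3%)^4 ≈ 1.3255584662.
The nominal amount required is R$246,561 scaled up by that factor.

R$326,831.02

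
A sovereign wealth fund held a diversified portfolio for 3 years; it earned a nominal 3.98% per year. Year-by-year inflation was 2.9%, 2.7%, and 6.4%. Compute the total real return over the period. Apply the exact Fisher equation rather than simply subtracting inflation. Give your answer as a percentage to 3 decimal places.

Cumulative inflation factor: 1.029 × 1.027 × 1.064 ≈ 1.12442.
Nominal growth factor: 1.12422. Real growth factor = 1.12422 / 1.12442 ≈ 0.99982.
Total real return ≈ -0.0180%.

-0.018%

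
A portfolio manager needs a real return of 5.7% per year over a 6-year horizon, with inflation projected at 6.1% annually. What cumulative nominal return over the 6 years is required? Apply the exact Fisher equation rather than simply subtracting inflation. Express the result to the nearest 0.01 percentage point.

98.95%

Required annual nominal rate: (1+5.7%)(1+6.1%) − 1 = 12.1477%.
Cumulative over 6 years: (1 + 0.121477)^6 − 1 ≈ 0.98949.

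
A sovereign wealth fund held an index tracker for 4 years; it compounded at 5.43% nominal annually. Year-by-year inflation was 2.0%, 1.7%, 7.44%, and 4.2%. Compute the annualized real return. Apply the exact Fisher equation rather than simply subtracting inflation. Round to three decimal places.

Cumulative inflation factor: 1.020 × 1.017 × 1.0744 × 1.042 ≈ 1.16133.
Nominal growth factor: 1.23554. Real growth factor = 1.23554 / 1.16133 ≈ 1.06390.
Annualized: 1.06390^(1/4) − 1 ≈ 0.01561.

1.561%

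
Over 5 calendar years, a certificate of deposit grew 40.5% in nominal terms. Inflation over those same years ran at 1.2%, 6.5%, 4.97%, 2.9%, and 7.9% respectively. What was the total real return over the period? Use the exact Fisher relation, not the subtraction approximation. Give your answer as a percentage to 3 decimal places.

Cumulative inflation factor: 1.012 × 1.065 × 1.0497 × 1.029 × 1.079 ≈ 1.25612.
Nominal growth factor: 1.40500. Real growth factor = 1.40500 / 1.25612 ≈ 1.11852.
Total real return ≈ 11.8521%.

11.852%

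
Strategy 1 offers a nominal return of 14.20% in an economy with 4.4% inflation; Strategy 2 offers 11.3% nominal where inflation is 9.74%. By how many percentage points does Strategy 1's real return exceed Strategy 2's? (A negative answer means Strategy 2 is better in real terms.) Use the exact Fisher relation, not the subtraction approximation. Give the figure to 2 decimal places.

Strategy 1 real return: 1.1420/1.044 − 1 = 9.387%.
Strategy 2 real return: 1.113/1.0974 − 1 = 1.422%.
Difference: 9.387 − 1.422 = 7.965 pp.

7.97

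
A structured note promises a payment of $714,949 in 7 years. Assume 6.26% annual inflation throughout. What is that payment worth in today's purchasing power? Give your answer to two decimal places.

Price-level factor over 7 years: (1 + 6.26%)^7 ≈ 1.5296380599.
Purchasing power today: $714,949 divided by that factor.

$467,397.50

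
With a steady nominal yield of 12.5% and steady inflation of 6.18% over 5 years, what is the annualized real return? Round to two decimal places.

5.95%

With constant rates the annual real return is the same each year: (1+12.5%)/(1+6.18%) − 1 = 0.05952.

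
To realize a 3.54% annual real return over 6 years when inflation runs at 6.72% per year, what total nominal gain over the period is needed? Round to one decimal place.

82.0%

Required annual nominal rate: (1+3.54%)(1+6.72%) − 1 = 10.497888%.
Cumulative over 6 years: (1 + 0.10497888)^6 − 1 ≈ 0.82022.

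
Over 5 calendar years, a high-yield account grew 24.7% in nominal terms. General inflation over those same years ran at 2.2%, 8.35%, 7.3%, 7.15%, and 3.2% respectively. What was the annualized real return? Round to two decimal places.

Cumulative inflation factor: 1.022 × 1.0835 × 1.073 × 1.0715 × 1.032 ≈ 1.31387.
Nominal growth factor: 1.24700. Real growth factor = 1.24700 / 1.31387 ≈ 0.94911.
Annualized: 0.94911^(1/5) − 1 ≈ -0.01039.

-1.04%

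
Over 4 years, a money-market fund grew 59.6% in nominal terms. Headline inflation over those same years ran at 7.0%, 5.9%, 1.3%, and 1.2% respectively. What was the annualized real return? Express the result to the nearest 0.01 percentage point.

8.27%

Cumulative inflation factor: 1.070 × 1.059 × 1.013 × 1.012 ≈ 1.16164.
Nominal growth factor: 1.59600. Real growth factor = 1.59600 / 1.16164 ≈ 1.37393.
Annualized: 1.37393^(1/4) − 1 ≈ 0.08266.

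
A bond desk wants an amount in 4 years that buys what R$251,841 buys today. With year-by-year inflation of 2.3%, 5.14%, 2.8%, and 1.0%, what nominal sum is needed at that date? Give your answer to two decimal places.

R$281,244.82

Cumulative price-level factor: 1.023 × 1.0514 × 1.028 × 1.010 ≈ 1.1167554866.
The nominal amount required is R$251,841 scaled up by that factor.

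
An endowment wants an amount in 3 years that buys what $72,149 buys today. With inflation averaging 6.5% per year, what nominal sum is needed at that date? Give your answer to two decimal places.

$87,152.36

Cumulative price-level factor: (1+6.5%)^3 = 1.207949625.
The nominal amount required is $72,149 scaled up by that factor.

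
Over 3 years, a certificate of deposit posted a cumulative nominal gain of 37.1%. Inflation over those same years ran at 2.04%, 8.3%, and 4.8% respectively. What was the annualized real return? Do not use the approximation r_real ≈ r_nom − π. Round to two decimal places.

5.79%

Cumulative inflation factor: 1.0204 × 1.083 × 1.048 ≈ 1.15814.
Nominal growth factor: 1.37100. Real growth factor = 1.37100 / 1.15814 ≈ 1.18380.
Annualized: 1.18380^(1/3) − 1 ≈ 0.05785.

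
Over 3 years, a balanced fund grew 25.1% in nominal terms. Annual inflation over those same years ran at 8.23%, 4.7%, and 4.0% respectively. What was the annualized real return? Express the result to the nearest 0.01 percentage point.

Cumulative inflation factor: 1.0823 × 1.047 × 1.040 ≈ 1.17849.
Nominal growth factor: 1.25100. Real growth factor = 1.25100 / 1.17849 ≈ 1.06152.
Annualized: 1.06152^(1/3) − 1 ≈ 0.02010.

2.01%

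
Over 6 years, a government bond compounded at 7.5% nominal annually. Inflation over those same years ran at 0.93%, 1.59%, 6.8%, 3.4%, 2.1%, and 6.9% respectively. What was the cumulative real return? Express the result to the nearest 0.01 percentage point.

24.88%

Cumulative inflation factor: 1.0093 × 1.0159 × 1.068 × 1.034 × 1.021 × 1.069 ≈ 1.23585.
Nominal growth factor: 1.54330. Real growth factor = 1.54330 / 1.23585 ≈ 1.24878.
Total real return ≈ 24.8775%.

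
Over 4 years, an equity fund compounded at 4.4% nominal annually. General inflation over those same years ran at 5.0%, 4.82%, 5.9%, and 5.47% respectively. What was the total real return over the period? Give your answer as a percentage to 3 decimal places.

Cumulative inflation factor: 1.050 × 1.0482 × 1.059 × 1.0547 ≈ 1.22930.
Nominal growth factor: 1.18796. Real growth factor = 1.18796 / 1.22930 ≈ 0.96637.
Total real return ≈ -3.3630%.

-3.363%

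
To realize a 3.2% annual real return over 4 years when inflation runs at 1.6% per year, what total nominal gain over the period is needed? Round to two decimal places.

20.86%

Required annual nominal rate: (1+3.2%)(1+1.6%) − 1 = 4.8512%.
Cumulative over 4 years: (1 + 0.048512)^4 − 1 ≈ 0.20863.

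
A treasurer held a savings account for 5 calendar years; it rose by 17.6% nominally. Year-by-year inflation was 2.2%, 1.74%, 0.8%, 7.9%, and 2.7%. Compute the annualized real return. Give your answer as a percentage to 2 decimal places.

0.25%

Cumulative inflation factor: 1.022 × 1.0174 × 1.008 × 1.079 × 1.027 ≈ 1.16144.
Nominal growth factor: 1.17600. Real growth factor = 1.17600 / 1.16144 ≈ 1.01254.
Annualized: 1.01254^(1/5) − 1 ≈ 0.00250.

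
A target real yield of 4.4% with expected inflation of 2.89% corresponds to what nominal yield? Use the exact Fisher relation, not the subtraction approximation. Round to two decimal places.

7.42%

By the Fisher equation, 1 + r_nom = (1 + 4.4%)(1 + 2.89%) = 1.044 × 1.0289 = 1.0741716.
So r_nom = 7.41716%.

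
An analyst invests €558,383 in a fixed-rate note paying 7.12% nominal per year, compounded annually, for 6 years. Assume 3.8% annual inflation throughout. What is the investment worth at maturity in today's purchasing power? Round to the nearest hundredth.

Nominal value at maturity: €558,383 × (1 + 7.12%)^6 ≈ €843,636.91.
Price-level factor over 6 years: (1 + 3.8%)^6 ≈ 1.2507891955.
The maturity value deflated by that factor is the answer in today's purchasing power.

€674,483.69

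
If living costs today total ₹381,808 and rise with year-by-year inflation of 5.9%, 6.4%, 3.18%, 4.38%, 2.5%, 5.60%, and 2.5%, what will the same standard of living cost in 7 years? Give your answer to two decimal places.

₹514,052.03

Cumulative price-level factor: 1.059 × 1.064 × 1.0318 × 1.0438 × 1.025 × 1.0560 × 1.025 ≈ 1.3463626435.
The nominal amount required is ₹381,808 scaled up by that factor.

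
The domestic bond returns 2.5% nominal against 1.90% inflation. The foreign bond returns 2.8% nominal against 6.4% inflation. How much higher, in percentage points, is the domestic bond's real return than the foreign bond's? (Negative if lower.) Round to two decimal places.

The domestic bond real return: 1.025/1.0190 − 1 = 0.589%.
The foreign bond real return: 1.028/1.064 − 1 = -3.383%.
Difference: 0.589 − (-3.383) = 3.972 pp.

3.97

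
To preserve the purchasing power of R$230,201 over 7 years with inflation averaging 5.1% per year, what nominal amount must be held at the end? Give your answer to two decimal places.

R$326,081.54

Cumulative price-level factor: (1+5.1%)^7 ≈ 1.4165079366.
Multiplying R$230,201 by the price-level factor gives the future nominal sum.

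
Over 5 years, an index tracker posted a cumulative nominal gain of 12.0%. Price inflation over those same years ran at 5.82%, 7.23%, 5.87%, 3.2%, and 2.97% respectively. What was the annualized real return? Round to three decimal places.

Cumulative inflation factor: 1.0582 × 1.0723 × 1.0587 × 1.032 × 1.0297 ≈ 1.27658.
Nominal growth factor: 1.12000. Real growth factor = 1.12000 / 1.27658 ≈ 0.87735.
Annualized: 0.87735^(1/5) − 1 ≈ -0.02583.

-2.583%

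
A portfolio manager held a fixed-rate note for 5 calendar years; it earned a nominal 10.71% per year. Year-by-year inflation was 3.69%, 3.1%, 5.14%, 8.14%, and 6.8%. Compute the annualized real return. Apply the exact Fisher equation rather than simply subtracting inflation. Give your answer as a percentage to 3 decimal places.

Cumulative inflation factor: 1.0369 × 1.031 × 1.0514 × 1.0814 × 1.068 ≈ 1.29814.
Nominal growth factor: 1.66316. Real growth factor = 1.66316 / 1.29814 ≈ 1.28119.
Annualized: 1.28119^(1/5) − 1 ≈ 0.05081.

5.081%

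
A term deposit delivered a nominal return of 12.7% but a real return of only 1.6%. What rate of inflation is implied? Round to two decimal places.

10.93%

From (1+r_nom) = (1+r_real)(1+π), we get 1+π = (1 + 12.7%)/(1 + 1.6%) = 1.127/1.016 ≈ 1.10925.
So π ≈ 10.9252%.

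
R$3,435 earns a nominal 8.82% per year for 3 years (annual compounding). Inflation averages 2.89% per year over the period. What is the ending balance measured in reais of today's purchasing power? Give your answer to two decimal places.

Nominal value at maturity: R$3,435 × (1 + 8.82%)^3 ≈ R$4,426.42.
Price-level factor over 3 years: (1 + 2.89%)^3 ≈ 1.0892297676.
The maturity value deflated by that factor is the answer in today's purchasing power.

R$4,063.81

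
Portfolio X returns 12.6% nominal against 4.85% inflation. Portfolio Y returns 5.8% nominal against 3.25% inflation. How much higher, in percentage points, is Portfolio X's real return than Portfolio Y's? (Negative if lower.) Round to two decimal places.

4.92

Portfolio X real return: 1.126/1.0485 − 1 = 7.392%.
Portfolio Y real return: 1.058/1.0325 − 1 = 2.470%.
Difference: 7.392 − 2.470 = 4.922 pp.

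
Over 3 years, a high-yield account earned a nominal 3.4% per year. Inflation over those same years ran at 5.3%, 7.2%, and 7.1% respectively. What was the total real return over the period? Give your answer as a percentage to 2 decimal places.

-8.56%

Cumulative inflation factor: 1.053 × 1.072 × 1.071 ≈ 1.20896.
Nominal growth factor: 1.10551. Real growth factor = 1.10551 / 1.20896 ≈ 0.91443.
Total real return ≈ -8.5573%.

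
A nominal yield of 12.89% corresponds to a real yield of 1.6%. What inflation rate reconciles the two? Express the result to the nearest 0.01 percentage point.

11.11%

From (1+r_nom) = (1+r_real)(1+π), we get 1+π = (1 + 12.89%)/(1 + 1.6%) = 1.1289/1.016 ≈ 1.11112.
So π ≈ 11.1122%.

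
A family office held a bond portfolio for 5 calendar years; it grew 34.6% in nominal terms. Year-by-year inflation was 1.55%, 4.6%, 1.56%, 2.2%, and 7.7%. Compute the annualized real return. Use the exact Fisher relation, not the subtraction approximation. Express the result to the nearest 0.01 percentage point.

2.54%

Cumulative inflation factor: 1.0155 × 1.046 × 1.0156 × 1.022 × 1.077 ≈ 1.18741.
Nominal growth factor: 1.34600. Real growth factor = 1.34600 / 1.18741 ≈ 1.13356.
Annualized: 1.13356^(1/5) − 1 ≈ 0.02539.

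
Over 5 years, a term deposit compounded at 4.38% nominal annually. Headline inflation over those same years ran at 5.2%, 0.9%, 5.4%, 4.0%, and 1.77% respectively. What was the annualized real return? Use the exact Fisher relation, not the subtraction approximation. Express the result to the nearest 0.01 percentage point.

Cumulative inflation factor: 1.052 × 1.009 × 1.054 × 1.040 × 1.0177 ≈ 1.18413.
Nominal growth factor: 1.23904. Real growth factor = 1.23904 / 1.18413 ≈ 1.04637.
Annualized: 1.04637^(1/5) − 1 ≈ 0.00911.

0.91%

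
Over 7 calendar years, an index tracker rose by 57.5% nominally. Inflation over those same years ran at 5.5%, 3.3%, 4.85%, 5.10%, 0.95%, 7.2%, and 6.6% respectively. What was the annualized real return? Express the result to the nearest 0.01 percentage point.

1.85%

Cumulative inflation factor: 1.055 × 1.033 × 1.0485 × 1.0510 × 1.0095 × 1.072 × 1.066 ≈ 1.38542.
Nominal growth factor: 1.57500. Real growth factor = 1.57500 / 1.38542 ≈ 1.13684.
Annualized: 1.13684^(1/7) − 1 ≈ 0.01849.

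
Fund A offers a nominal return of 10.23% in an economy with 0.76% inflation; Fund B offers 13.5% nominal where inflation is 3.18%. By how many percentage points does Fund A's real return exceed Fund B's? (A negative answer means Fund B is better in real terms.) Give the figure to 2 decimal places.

Fund A real return: 1.1023/1.0076 − 1 = 9.399%.
Fund B real return: 1.135/1.0318 − 1 = 10.002%.
Difference: 9.399 − 10.002 = -0.603 pp.

-0.60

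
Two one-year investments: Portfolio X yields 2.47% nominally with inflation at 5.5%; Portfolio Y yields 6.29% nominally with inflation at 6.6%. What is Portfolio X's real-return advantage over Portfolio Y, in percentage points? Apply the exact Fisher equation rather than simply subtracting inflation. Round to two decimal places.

-2.58

Portfolio X real return: 1.0247/1.055 − 1 = -2.872%.
Portfolio Y real return: 1.0629/1.066 − 1 = -0.291%.
Difference: -2.872 − (-0.291) = -2.581 pp.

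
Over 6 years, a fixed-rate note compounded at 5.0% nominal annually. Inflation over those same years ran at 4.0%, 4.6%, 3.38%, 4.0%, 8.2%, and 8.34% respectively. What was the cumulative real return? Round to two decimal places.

Cumulative inflation factor: 1.040 × 1.046 × 1.0338 × 1.040 × 1.082 × 1.0834 ≈ 1.37104.
Nominal growth factor: 1.34010. Real growth factor = 1.34010 / 1.37104 ≈ 0.97743.
Total real return ≈ -2.2572%.

-2.26%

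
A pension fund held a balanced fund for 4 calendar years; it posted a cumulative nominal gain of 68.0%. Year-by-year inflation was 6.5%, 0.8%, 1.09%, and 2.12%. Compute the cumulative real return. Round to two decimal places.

Cumulative inflation factor: 1.065 × 1.008 × 1.0109 × 1.0212 ≈ 1.10823.
Nominal growth factor: 1.68000. Real growth factor = 1.68000 / 1.10823 ≈ 1.51593.
Total real return ≈ 51.5933%.

51.59%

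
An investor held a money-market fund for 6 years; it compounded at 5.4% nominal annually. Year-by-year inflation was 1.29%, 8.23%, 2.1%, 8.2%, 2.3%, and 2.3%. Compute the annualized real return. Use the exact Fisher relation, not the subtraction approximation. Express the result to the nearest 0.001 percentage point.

1.318%

Cumulative inflation factor: 1.0129 × 1.0823 × 1.021 × 1.082 × 1.023 × 1.023 ≈ 1.26741.
Nominal growth factor: 1.37102. Real growth factor = 1.37102 / 1.26741 ≈ 1.08175.
Annualized: 1.08175^(1/6) − 1 ≈ 0.01318.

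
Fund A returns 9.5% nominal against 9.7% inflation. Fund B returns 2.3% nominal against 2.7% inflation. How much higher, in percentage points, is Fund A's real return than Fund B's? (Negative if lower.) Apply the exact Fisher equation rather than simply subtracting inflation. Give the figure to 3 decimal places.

Fund A real return: 1.095/1.097 − 1 = -0.1823%.
Fund B real return: 1.023/1.027 − 1 = -0.3895%.
Difference: -0.1823 − (-0.3895) = 0.2072 pp.

0.207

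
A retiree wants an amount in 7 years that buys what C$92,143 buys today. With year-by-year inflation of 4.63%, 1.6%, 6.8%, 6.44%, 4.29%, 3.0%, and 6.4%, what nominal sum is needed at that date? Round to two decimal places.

Cumulative price-level factor: 1.0463 × 1.016 × 1.068 × 1.0644 × 1.0429 × 1.030 × 1.064 ≈ 1.3811713846.
The nominal amount required is C$92,143 scaled up by that factor.

C$127,265.27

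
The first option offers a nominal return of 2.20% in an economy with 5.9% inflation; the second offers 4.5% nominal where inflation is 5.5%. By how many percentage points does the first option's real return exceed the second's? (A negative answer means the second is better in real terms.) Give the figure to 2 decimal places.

The first option real return: 1.0220/1.059 − 1 = -3.494%.
The second real return: 1.045/1.055 − 1 = -0.948%.
Difference: -3.494 − (-0.948) = -2.546 pp.

-2.55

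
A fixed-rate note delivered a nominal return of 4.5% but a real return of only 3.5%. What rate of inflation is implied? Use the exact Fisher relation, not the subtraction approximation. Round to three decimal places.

0.966%

From (1+r_nom) = (1+r_real)(1+π), we get 1+π = (1 + 4.5%)/(1 + 3.5%) = 1.045/1.035 ≈ 1.00966.
So π ≈ 0.9662%.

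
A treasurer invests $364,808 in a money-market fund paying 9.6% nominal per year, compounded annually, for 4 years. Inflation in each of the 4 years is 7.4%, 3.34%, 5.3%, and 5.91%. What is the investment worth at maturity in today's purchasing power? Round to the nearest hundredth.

$425,273.67

Nominal value at maturity: $364,808 × (1 + 9.6%)^4 ≈ $526,388.72.
Price-level factor over 4 years: 1.074 × 1.0334 × 1.053 × 1.0591 ≈ 1.2377646572.
The maturity value deflated by that factor is the answer in today's purchasing power.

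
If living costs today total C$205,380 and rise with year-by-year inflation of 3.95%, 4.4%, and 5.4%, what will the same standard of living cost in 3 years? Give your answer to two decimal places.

Cumulative price-level factor: 1.0395 × 1.044 × 1.054 = 1.143840852.
Multiplying C$205,380 by the price-level factor gives the future nominal sum.

C$234,922.03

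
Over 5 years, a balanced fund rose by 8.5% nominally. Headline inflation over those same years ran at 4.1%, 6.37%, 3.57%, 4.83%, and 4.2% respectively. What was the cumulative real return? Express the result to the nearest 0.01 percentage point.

Cumulative inflation factor: 1.041 × 1.0637 × 1.0357 × 1.0483 × 1.042 ≈ 1.25273.
Nominal growth factor: 1.08500. Real growth factor = 1.08500 / 1.25273 ≈ 0.86611.
Total real return ≈ -13.3891%.

-13.39%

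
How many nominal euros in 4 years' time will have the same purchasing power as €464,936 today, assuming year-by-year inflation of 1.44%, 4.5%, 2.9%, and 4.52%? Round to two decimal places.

€530,070.31

Cumulative price-level factor: 1.0144 × 1.045 × 1.029 × 1.0452 ≈ 1.1400930725.
Multiplying €464,936 by the price-level factor gives the future nominal sum.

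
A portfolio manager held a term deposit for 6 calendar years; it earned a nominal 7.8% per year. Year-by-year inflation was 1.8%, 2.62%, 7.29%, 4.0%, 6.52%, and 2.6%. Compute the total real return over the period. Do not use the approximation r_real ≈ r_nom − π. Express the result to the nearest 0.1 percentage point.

23.2%

Cumulative inflation factor: 1.018 × 1.0262 × 1.0729 × 1.040 × 1.0652 × 1.026 ≈ 1.27395.
Nominal growth factor: 1.56932. Real growth factor = 1.56932 / 1.27395 ≈ 1.23186.
Total real return ≈ 23.1861%.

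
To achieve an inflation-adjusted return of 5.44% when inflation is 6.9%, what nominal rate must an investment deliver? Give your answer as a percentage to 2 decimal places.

12.72%

By the Fisher equation, 1 + r_nom = (1 + 5.44%)(1 + 6.9%) = 1.0544 × 1.069 = 1.1271536.
So r_nom = 12.71536%.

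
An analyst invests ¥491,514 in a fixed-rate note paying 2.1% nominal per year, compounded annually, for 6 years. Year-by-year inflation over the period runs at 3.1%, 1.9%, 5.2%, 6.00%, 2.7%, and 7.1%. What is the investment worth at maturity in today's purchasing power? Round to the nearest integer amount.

Nominal value at maturity: ¥491,514 × (1 + 2.1%)^6 ≈ ¥556,789.
Price-level factor over 6 years: 1.031 × 1.019 × 1.052 × 1.0600 × 1.027 × 1.071 ≈ 1.2885888490.
Dividing the nominal maturity value by the price-level factor gives the value in today's money.

¥432,092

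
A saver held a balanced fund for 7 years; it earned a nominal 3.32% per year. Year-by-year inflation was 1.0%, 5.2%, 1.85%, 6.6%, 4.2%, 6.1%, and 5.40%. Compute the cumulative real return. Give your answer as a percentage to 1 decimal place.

Cumulative inflation factor: 1.010 × 1.052 × 1.0185 × 1.066 × 1.042 × 1.061 × 1.0540 ≈ 1.34425.
Nominal growth factor: 1.25687. Real growth factor = 1.25687 / 1.34425 ≈ 0.93500.
Total real return ≈ -6.5000%.

-6.5%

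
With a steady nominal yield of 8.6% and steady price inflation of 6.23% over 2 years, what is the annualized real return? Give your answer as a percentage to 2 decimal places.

2.23%

With constant rates the annual real return is the same each year: (1+8.6%)/(1+6.23%) − 1 = 0.02231.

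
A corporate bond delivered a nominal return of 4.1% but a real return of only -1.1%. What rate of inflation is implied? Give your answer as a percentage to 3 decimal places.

From (1+r_nom) = (1+r_real)(1+π), we get 1+π = (1 + 4.1%)/(1 − 1.1%) = 1.041/0.989 ≈ 1.05258.
So π ≈ 5.2578%.

5.258%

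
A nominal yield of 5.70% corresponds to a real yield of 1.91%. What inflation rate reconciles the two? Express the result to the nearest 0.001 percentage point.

From (1+r_nom) = (1+r_real)(1+π), we get 1+π = (1 + 5.70%)/(1 + 1.91%) = 1.0570/1.0191 ≈ 1.03719.
So π ≈ 3.7190%.

3.719%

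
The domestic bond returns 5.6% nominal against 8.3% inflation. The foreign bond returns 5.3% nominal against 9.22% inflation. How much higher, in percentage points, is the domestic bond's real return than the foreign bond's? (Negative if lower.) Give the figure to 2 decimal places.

1.10

The domestic bond real return: 1.056/1.083 − 1 = -2.493%.
The foreign bond real return: 1.053/1.0922 − 1 = -3.589%.
Difference: -2.493 − (-3.589) = 1.096 pp.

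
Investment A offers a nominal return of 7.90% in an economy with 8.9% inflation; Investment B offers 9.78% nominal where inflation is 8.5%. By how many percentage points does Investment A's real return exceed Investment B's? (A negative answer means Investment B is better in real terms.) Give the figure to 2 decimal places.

Investment A real return: 1.0790/1.089 − 1 = -0.918%.
Investment B real return: 1.0978/1.085 − 1 = 1.180%.
Difference: -0.918 − 1.180 = -2.098 pp.

-2.10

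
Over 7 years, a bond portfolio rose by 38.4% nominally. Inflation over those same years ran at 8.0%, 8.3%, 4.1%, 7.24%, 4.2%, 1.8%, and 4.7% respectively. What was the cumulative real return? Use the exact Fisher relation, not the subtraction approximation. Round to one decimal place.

-4.6%

Cumulative inflation factor: 1.080 × 1.083 × 1.041 × 1.0724 × 1.042 × 1.018 × 1.047 ≈ 1.45018.
Nominal growth factor: 1.38400. Real growth factor = 1.38400 / 1.45018 ≈ 0.95436.
Total real return ≈ -4.5636%.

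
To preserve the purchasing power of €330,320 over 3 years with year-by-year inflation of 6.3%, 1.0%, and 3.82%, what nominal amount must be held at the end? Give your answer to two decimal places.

Cumulative price-level factor: 1.063 × 1.010 × 1.0382 = 1.114642666.
The nominal amount required is €330,320 scaled up by that factor.

€368,188.77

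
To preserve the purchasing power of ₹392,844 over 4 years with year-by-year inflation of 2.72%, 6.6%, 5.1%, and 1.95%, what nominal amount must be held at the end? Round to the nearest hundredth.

Cumulative price-level factor: 1.0272 × 1.066 × 1.051 × 1.0195 ≈ 1.1732813343.
The nominal amount required is ₹392,844 scaled up by that factor.

₹460,916.53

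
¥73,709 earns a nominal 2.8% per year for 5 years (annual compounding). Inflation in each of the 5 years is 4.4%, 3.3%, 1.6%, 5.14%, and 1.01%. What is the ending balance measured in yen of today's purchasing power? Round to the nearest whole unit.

Nominal value at maturity: ¥73,709 × (1 + 2.8%)^5 ≈ ¥84,623.
Price-level factor over 5 years: 1.044 × 1.033 × 1.016 × 1.0514 × 1.0101 ≈ 1.1636620522.
Dividing the nominal maturity value by the price-level factor gives the value in today's money.

¥72,721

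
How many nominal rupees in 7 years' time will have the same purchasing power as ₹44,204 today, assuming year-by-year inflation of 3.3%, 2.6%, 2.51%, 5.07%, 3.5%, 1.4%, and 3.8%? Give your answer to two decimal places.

₹54,970.52

Cumulative price-level factor: 1.033 × 1.026 × 1.0251 × 1.0507 × 1.035 × 1.014 × 1.038 ≈ 1.2435644731.
Multiplying ₹44,204 by the price-level factor gives the future nominal sum.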